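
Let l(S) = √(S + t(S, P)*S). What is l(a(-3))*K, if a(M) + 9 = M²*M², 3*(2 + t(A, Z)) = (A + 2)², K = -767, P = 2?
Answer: -1534*√32838 ≈ -2.7798e+5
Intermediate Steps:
t(A, Z) = -2 + (2 + A)²/3 (t(A, Z) = -2 + (A + 2)²/3 = -2 + (2 + A)²/3)
a(M) = -9 + M⁴ (a(M) = -9 + M²*M² = -9 + M⁴)
l(S) = √(S + S*(-2 + (2 + S)²/3)) (l(S) = √(S + (-2 + (2 + S)²/3)*S) = √(S + S*(-2 + (2 + S)²/3)))
l(a(-3))*K = (√3*√((-9 + (-3)⁴)*(-3 + (2 + (-9 + (-3)⁴))²))/3)*(-767) = (√3*√((-9 + 81)*(-3 + (2 + (-9 + 81))²))/3)*(-767) = (√3*√(72*(-3 + (2 + 72)²))/3)*(-767) = (√3*√(72*(-3 + 74²))/3)*(-767) = (√3*√(72*(-3 + 5476))/3)*(-767) = (√3*√(72*5473)/3)*(-767) = (√3*√394056/3)*(-767) = (√3*(6*√10946)/3)*(-767) = (2*√32838)*(-767) = -1534*√32838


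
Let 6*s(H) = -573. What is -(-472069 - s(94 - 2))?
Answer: 943947/2 ≈ 4.7197e+5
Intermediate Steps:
s(H) = -191/2 (s(H) = (1/6)*(-573) = -191/2)
-(-472069 - s(94 - 2)) = -(-472069 - 1*(-191/2)) = -(-472069 + 191/2) = -1*(-943947/2) = 943947/2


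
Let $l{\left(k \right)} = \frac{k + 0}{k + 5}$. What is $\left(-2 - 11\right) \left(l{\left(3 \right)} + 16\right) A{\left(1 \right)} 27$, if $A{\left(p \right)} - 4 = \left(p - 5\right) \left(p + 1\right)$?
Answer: $\frac{45981}{2} \approx 22991.0$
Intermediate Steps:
$l{\left(k \right)} = \frac{k}{5 + k}$
$A{\left(p \right)} = 4 + \left(1 + p\right) \left(-5 + p\right)$ ($A{\left(p \right)} = 4 + \left(p - 5\right) \left(p + 1\right) = 4 + \left(-5 + p\right) \left(1 + p\right) = 4 + \left(1 + p\right) \left(-5 + p\right)$)
$\left(-2 - 11\right) \left(l{\left(3 \right)} + 16\right) A{\left(1 \right)} 27 = \left(-2 - 11\right) \left(\frac{3}{5 + 3} + 16\right) \left(-1 + 1^{2} - 4\right) 27 = - 13 \left(\frac{3}{8} + 16\right) \left(-1 + 1 - 4\right) 27 = - 13 \left(3 \cdot \frac{1}{8} + 16\right) \left(-4\right) 27 = - 13 \left(\frac{3}{8} + 16\right) \left(-4\right) 27 = \left(-13\right) \frac{131}{8} \left(-4\right) 27 = \left(- \frac{1703}{8}\right) \left(-4\right) 27 = \frac{1703}{2} \cdot 27 = \frac{45981}{2}$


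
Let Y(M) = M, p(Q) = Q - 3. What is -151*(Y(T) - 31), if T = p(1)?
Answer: 4983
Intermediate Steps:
p(Q) = -3 + Q
T = -2 (T = -3 + 1 = -2)
-151*(Y(T) - 31) = -151*(-2 - 31) = -151*(-33) = 4983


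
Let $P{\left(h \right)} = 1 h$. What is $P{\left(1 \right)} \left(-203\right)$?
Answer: $-203$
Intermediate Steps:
$P{\left(h \right)} = h$
$P{\left(1 \right)} \left(-203\right) = 1 \left(-203\right) = -203$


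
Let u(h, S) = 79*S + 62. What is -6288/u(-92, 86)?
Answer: -786/857 ≈ -0.91715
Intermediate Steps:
u(h, S) = 62 + 79*S
-6288/u(-92, 86) = -6288/(62 + 79*86) = -6288/(62 + 6794) = -6288/6856 = -6288*1/6856 = -786/857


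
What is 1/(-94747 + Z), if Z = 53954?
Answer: -1/40793 ≈ -2.4514e-5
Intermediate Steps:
1/(-94747 + Z) = 1/(-94747 + 53954) = 1/(-40793) = -1/40793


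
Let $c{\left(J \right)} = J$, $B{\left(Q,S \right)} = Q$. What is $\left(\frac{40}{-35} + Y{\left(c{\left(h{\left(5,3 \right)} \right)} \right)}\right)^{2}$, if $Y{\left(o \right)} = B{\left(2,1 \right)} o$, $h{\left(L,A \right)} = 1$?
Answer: $\frac{36}{49} \approx 0.73469$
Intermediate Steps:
$Y{\left(o \right)} = 2 o$
$\left(\frac{40}{-35} + Y{\left(c{\left(h{\left(5,3 \right)} \right)} \right)}\right)^{2} = \left(\frac{40}{-35} + 2 \cdot 1\right)^{2} = \left(40 \left(- \frac{1}{35}\right) + 2\right)^{2} = \left(- \frac{8}{7} + 2\right)^{2} = \left(\frac{6}{7}\right)^{2} = \frac{36}{49}$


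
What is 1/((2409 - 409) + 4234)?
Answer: 1/6234 ≈ 0.00016041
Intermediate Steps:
1/((2409 - 409) + 4234) = 1/(2000 + 4234) = 1/6234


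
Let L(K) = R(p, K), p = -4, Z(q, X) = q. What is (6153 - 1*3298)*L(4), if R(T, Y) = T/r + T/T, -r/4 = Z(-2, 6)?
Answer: 2855/2 ≈ 1427.5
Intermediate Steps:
r = 8 (r = -4*(-2) = 8)
R(T, Y) = 1 + T/8 (R(T, Y) = T/8 + T/T = T*(1/8) + 1 = T/8 + 1 = 1 + T/8)
L(K) = 1/2 (L(K) = 1 + (1/8)*(-4) = 1 - 1/2 = 1/2)
(6153 - 1*3298)*L(4) = (6153 - 1*3298)*(1/2) = (6153 - 3298)*(1/2) = 2855*(1/2) = 2855/2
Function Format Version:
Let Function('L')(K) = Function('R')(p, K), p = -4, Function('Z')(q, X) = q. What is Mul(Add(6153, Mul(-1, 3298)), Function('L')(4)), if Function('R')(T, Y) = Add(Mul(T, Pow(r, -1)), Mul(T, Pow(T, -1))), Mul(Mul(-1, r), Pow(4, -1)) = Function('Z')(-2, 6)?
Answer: Rational(2855, 2) ≈ 1427.5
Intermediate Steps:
r = 8 (r = Mul(-4, -2) = 8)
Function('R')(T, Y) = Add(1, Mul(Rational(1, 8), T)) (Function('R')(T, Y) = Add(Mul(T, Pow(8, -1)), Mul(T, Pow(T, -1))) = Add(Mul(T, Rational(1, 8)), 1) = Add(Mul(Rational(1, 8), T), 1) = Add(1, Mul(Rational(1, 8), T)))
Function('L')(K) = Rational(1, 2) (Function('L')(K) = Add(1, Mul(Rational(1, 8), -4)) = Add(1, Rational(-1, 2)) = Rational(1, 2))
Mul(Add(6153, Mul(-1, 3298)), Function('L')(4)) = Mul(Add(6153, Mul(-1, 3298)), Rational(1, 2)) = Mul(Add(6153, -3298), Rational(1, 2)) = Mul(2855, Rational(1, 2)) = Rational(2855, 2)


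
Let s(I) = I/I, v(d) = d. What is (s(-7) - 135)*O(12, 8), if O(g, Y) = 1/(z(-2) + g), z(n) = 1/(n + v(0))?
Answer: -268/23 ≈ -11.652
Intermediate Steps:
s(I) = 1
z(n) = 1/n (z(n) = 1/(n + 0) = 1/n)
O(g, Y) = 1/(-1/2 + g) (O(g, Y) = 1/(1/(-2) + g) = 1/(-1/2 + g))
(s(-7) - 135)*O(12, 8) = (1 - 135)*(2/(-1 + 2*12)) = -268/(-1 + 24) = -268/23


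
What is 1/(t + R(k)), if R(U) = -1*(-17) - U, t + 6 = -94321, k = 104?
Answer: -1/94414 ≈ -1.0592e-5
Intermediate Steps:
t = -94327 (t = -6 - 94321 = -94327)
R(U) = 17 - U
1/(t + R(k)) = 1/(-94327 + (17 - 1*104)) = 1/(-94327 + (17 - 104)) = 1/(-94327 - 87) = 1/(-94414) = -1/94414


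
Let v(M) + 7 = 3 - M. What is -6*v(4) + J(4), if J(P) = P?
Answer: 52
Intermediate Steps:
v(M) = -4 - M (v(M) = -7 + (3 - M) = -4 - M)
-6*v(4) + J(4) = -6*(-4 - 1*4) + 4 = -6*(-4 - 4) + 4 = -6*(-8) + 4 = 48 + 4 = 52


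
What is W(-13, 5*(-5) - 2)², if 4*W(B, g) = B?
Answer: 169/16 ≈ 10.563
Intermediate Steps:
W(B, g) = B/4
W(-13, 5*(-5) - 2)² = ((¼)*(-13))² = (-13/4)² = 169/16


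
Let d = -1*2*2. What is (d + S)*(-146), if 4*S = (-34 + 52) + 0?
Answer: -73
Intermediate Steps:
d = -4 (d = -2*2 = -4)
S = 9/2 (S = ((-34 + 52) + 0)/4 = (18 + 0)/4 = (1/4)*18 = 9/2 ≈ 4.5000)
(d + S)*(-146) = (-4 + 9/2)*(-146) = (1/2)*(-146) = -73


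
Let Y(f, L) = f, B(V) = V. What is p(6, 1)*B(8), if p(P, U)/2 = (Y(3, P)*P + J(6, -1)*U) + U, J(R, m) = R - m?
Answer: 416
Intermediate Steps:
p(P, U) = 6*P + 16*U (p(P, U) = 2*((3*P + (6 - 1*(-1))*U) + U) = 2*((3*P + (6 + 1)*U) + U) = 2*((3*P + 7*U) + U) = 2*(3*P + 8*U) = 6*P + 16*U)
p(6, 1)*B(8) = (6*6 + 16*1)*8 = (36 + 16)*8 = 52*8 = 416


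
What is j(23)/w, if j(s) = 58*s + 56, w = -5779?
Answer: -1390/5779 ≈ -0.24053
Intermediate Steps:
j(s) = 56 + 58*s
j(23)/w = (56 + 58*23)/(-5779) = (56 + 1334)*(-1/5779) = 1390*(-1/5779) = -1390/5779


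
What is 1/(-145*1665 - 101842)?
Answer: -1/343267 ≈ -2.9132e-6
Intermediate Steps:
1/(-145*1665 - 101842) = 1/(-241425 - 101842) = 1/(-343267) = -1/343267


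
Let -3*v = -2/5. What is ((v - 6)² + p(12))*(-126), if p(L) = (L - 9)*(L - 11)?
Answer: -117866/25 ≈ -4714.6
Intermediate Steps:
v = 2/15 (v = -(-2)/(3*5) = -⅓*(-⅖) = 2/15 ≈ 0.13333)
p(L) = (-11 + L)*(-9 + L) (p(L) = (-9 + L)*(-11 + L) = (-11 + L)*(-9 + L))
((v - 6)² + p(12))*(-126) = ((2/15 - 6)² + (99 + 12² - 20*12))*(-126) = ((-88/15)² + (99 + 144 - 240))*(-126) = (7744/225 + 3)*(-126) = (8419/225)*(-126) = -117866/25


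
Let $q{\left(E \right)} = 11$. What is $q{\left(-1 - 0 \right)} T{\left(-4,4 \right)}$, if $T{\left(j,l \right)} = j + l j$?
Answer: $-220$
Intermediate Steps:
$T{\left(j,l \right)} = j + j l$
$q{\left(-1 - 0 \right)} T{\left(-4,4 \right)} = 11 \left(- 4 \left(1 + 4\right)\right) = 11 \left(\left(-4\right) 5\right) = 11 \left(-20\right) = -220$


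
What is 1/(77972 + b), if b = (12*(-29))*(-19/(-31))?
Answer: 31/2410520 ≈ 1.2860e-5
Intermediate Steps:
b = -6612/31 (b = -(-6612)*(-1)/31 = -348*19/31 = -6612/31 ≈ -213.29)
1/(77972 + b) = 1/(77972 - 6612/31) = 1/(2410520/31) = 31/2410520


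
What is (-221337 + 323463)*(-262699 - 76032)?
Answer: -34593242106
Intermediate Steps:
(-221337 + 323463)*(-262699 - 76032) = 102126*(-338731) = -34593242106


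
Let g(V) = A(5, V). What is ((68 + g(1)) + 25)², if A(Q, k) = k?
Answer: 8836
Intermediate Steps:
g(V) = V
((68 + g(1)) + 25)² = ((68 + 1) + 25)² = (69 + 25)² = 94² = 8836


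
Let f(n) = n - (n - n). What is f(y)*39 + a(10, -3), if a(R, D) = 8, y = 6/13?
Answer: 26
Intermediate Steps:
y = 6/13 (y = 6*(1/13) = 6/13 ≈ 0.46154)
f(n) = n (f(n) = n - 1*0 = n + 0 = n)
f(y)*39 + a(10, -3) = (6/13)*39 + 8 = 18 + 8 = 26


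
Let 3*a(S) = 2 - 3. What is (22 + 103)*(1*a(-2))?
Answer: -125/3 ≈ -41.667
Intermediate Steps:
a(S) = -1/3 (a(S) = (2 - 3)/3 = (1/3)*(-1) = -1/3)
(22 + 103)*(1*a(-2)) = (22 + 103)*(1*(-1/3)) = 125*(-1/3) = -125/3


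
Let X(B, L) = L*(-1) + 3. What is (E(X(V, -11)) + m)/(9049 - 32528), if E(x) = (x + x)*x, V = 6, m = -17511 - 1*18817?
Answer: 35936/23479 ≈ 1.5306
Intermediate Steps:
m = -36328 (m = -17511 - 18817 = -36328)
X(B, L) = 3 - L (X(B, L) = -L + 3 = 3 - L)
E(x) = 2*x² (E(x) = (2*x)*x = 2*x²)
(E(X(V, -11)) + m)/(9049 - 32528) = (2*(3 - 1*(-11))² - 36328)/(9049 - 32528) = (2*(3 + 11)² - 36328)/(-23479) = (2*14² - 36328)*(-1/23479) = (2*196 - 36328)*(-1/23479) = (392 - 36328)*(-1/23479) = -35936*(-1/23479) = 35936/23479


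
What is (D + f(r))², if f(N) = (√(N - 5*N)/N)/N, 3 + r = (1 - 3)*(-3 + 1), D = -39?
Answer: 1517 - 156*I ≈ 1517.0 - 156.0*I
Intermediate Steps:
r = 1 (r = -3 + (1 - 3)*(-3 + 1) = -3 - 2*(-2) = -3 + 4 = 1)
f(N) = 2*√(-N)/N² (f(N) = (√(-4*N)/N)/N = ((2*√(-N))/N)/N = (2*√(-N)/N)/N = 2*√(-N)/N²)
(D + f(r))² = (-39 + 2/(-1*1)^(3/2))² = (-39 + 2/(-1)^(3/2))² = (-39 + 2*I)²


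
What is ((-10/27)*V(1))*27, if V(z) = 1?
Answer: -10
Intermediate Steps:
((-10/27)*V(1))*27 = (-10/27*1)*27 = (-10*1/27*1)*27 = -10/27*1*27 = -10/27*27 = -10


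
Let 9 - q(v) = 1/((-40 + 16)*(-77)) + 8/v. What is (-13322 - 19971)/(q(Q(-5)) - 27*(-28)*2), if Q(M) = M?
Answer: -307627320/14068819 ≈ -21.866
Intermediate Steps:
q(v) = 16631/1848 - 8/v (q(v) = 9 - (1/((-40 + 16)*(-77)) + 8/v) = 9 - (-1/77/(-24) + 8/v) = 9 - (-1/24*(-1/77) + 8/v) = 9 - (1/1848 + 8/v) = 9 + (-1/1848 - 8/v) = 16631/1848 - 8/v)
(-13322 - 19971)/(q(Q(-5)) - 27*(-28)*2) = (-13322 - 19971)/((16631/1848 - 8/(-5)) - 27*(-28)*2) = -33293/((16631/1848 - 8*(-⅕)) + 756*2) = -33293/((16631/1848 + 8/5) + 1512) = -33293/(97939/9240 + 1512) = -33293/14068819/9240 = -33293*9240/14068819 = -307627320/14068819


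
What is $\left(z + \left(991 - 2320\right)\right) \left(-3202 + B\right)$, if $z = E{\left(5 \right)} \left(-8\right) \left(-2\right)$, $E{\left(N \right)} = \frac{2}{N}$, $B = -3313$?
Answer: $8616739$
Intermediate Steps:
$z = \frac{32}{5}$ ($z = \frac{2}{5} \left(-8\right) \left(-2\right) = \left(- \frac{16}{5}\right) \left(-2\right) = \frac{32}{5} \approx 6.4$)
$\left(z + \left(991 - 2320\right)\right) \left(-3202 + B\right) = \left(\frac{32}{5} + \left(991 - 2320\right)\right) \left(-3202 - 3313\right) = \left(\frac{32}{5} - 1329\right) \left(-6515\right) = \left(- \frac{6613}{5}\right) \left(-6515\right) = 8616739$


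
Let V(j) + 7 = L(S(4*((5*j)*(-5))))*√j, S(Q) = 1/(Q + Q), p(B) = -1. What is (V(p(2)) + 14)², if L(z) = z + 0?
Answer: (1400 + I)²/40000 ≈ 49.0 + 0.07*I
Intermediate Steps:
S(Q) = 1/(2*Q)
L(z) = z
V(j) = -7 - 1/(200*√j) (V(j) = -7 + (1/(2*((4*((5*j)*(-5))))))*√j = -7 + (1/(2*((4*(-25*j)))))*√j = -7 + (1/(2*((-100*j))))*√j = -7 + ((-1/(100*j))/2)*√j = -7 + (-1/(200*j))*√j = -7 - 1/(200*√j))
(V(p(2)) + 14)² = ((-7 - (-1)*I/200) + 14)² = ((-7 + I/200) + 14)² = (7 + I/200)²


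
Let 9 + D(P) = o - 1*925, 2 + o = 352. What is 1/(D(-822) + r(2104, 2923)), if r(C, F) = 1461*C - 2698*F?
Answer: -1/4812894 ≈ -2.0778e-7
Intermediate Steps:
o = 350 (o = -2 + 352 = 350)
r(C, F) = -2698*F + 1461*C
D(P) = -584 (D(P) = -9 + (350 - 1*925) = -9 + (350 - 925) = -9 - 575 = -584)
1/(D(-822) + r(2104, 2923)) = 1/(-584 + (-2698*2923 + 1461*2104)) = 1/(-584 + (-7886254 + 3073944)) = 1/(-584 - 4812310) = 1/(-4812894) = -1/4812894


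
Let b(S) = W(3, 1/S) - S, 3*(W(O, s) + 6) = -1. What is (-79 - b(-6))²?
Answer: 55696/9 ≈ 6188.4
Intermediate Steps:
W(O, s) = -19/3 (W(O, s) = -6 + (⅓)*(-1) = -6 - ⅓ = -19/3)
b(S) = -19/3 - S
(-79 - b(-6))² = (-79 - (-19/3 - 1*(-6)))² = (-79 - (-19/3 + 6))² = (-79 - 1*(-⅓))² = (-79 + ⅓)² = (-236/3)² = 55696/9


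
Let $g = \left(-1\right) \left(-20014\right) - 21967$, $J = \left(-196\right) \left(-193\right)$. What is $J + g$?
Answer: $35875$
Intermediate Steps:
$J = 37828$
$g = -1953$ ($g = 20014 - 21967 = -1953$)
$J + g = 37828 - 1953 = 35875$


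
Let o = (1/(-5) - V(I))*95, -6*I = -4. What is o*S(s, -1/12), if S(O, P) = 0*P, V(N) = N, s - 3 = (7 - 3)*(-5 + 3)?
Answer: 0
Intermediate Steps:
I = ⅔ (I = -⅙*(-4) = ⅔ ≈ 0.66667)
s = -5 (s = 3 + (7 - 3)*(-5 + 3) = 3 + 4*(-2) = 3 - 8 = -5)
S(O, P) = 0
o = -247/3 (o = (1/(-5) - 1*⅔)*95 = (-⅕ - ⅔)*95 = -13/15*95 = -247/3 ≈ -82.333)
o*S(s, -1/12) = -247/3*0 = 0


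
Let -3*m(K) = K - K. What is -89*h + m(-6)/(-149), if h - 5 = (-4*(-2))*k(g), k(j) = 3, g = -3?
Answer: -2581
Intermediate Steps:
m(K) = 0 (m(K) = -(K - K)/3 = -⅓*0 = 0)
h = 29 (h = 5 - 4*(-2)*3 = 5 + 8*3 = 5 + 24 = 29)
-89*h + m(-6)/(-149) = -89*29 + 0/(-149) = -2581 + 0*(-1/149) = -2581 + 0 = -2581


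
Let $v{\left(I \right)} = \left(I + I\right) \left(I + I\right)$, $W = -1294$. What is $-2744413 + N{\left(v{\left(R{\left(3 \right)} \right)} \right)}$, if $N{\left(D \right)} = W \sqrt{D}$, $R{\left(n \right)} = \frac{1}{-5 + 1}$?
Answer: $-2745060$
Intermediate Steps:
$R{\left(n \right)} = - \frac{1}{4}$ ($R{\left(n \right)} = \frac{1}{-4} = - \frac{1}{4}$)
$v{\left(I \right)} = 4 I^{2}$ ($v{\left(I \right)} = 2 I 2 I = 4 I^{2}$)
$N{\left(D \right)} = - 1294 \sqrt{D}$
$-2744413 + N{\left(v{\left(R{\left(3 \right)} \right)} \right)} = -2744413 - 1294 \sqrt{4 \left(- \frac{1}{4}\right)^{2}} = -2744413 - 1294 \sqrt{4 \cdot \frac{1}{16}} = -2744413 - \frac{1294}{2} = -2744413 - 647 = -2745060$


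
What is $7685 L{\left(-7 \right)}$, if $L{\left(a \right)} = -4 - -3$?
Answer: $-7685$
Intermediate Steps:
$L{\left(a \right)} = -1$ ($L{\left(a \right)} = -4 + 3 = -1$)
$7685 L{\left(-7 \right)} = 7685 \left(-1\right) = -7685$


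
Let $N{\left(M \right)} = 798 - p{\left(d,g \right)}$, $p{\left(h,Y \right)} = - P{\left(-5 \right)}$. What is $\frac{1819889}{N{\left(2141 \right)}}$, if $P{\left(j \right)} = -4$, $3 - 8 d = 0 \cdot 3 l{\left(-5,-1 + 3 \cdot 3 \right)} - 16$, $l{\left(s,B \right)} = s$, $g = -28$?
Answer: $\frac{1819889}{794} \approx 2292.1$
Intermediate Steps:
$d = \frac{19}{8}$ ($d = \frac{3}{8} - \frac{0 \cdot 3 \left(-5\right) - 16}{8} = \frac{3}{8} - \frac{0 \left(-5\right) - 16}{8} = \frac{3}{8} - \frac{0 - 16}{8} = \frac{3}{8} - -2 = \frac{3}{8} + 2 = \frac{19}{8} \approx 2.375$)
$p{\left(h,Y \right)} = 4$ ($p{\left(h,Y \right)} = \left(-1\right) \left(-4\right) = 4$)
$N{\left(M \right)} = 794$ ($N{\left(M \right)} = 798 - 4 = 794$)
$\frac{1819889}{N{\left(2141 \right)}} = \frac{1819889}{794}$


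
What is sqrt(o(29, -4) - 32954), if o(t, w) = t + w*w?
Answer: I*sqrt(32909) ≈ 181.41*I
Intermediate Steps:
o(t, w) = t + w**2
sqrt(o(29, -4) - 32954) = sqrt((29 + (-4)**2) - 32954) = sqrt((29 + 16) - 32954) = sqrt(45 - 32954) = sqrt(-32909) = I*sqrt(32909)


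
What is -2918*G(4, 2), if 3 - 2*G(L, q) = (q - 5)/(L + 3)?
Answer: -35016/7 ≈ -5002.3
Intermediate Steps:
G(L, q) = 3/2 - (-5 + q)/(2*(3 + L)) (G(L, q) = 3/2 - (q - 5)/(2*(L + 3)) = 3/2 - (-5 + q)/(2*(3 + L)))
-2918*G(4, 2) = -1459*(14 - 1*2 + 3*4)/(3 + 4) = -1459*(14 - 2 + 12)/7 = -1459*24/7 = -2918*12/7 = -35016/7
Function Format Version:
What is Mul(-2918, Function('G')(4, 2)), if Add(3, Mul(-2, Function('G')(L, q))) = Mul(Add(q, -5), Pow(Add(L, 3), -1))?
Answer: Rational(-35016, 7) ≈ -5002.3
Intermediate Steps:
Function('G')(L, q) = Add(Rational(3, 2), Mul(Rational(-1, 2), Pow(Add(3, L), -1), Add(-5, q))) (Function('G')(L, q) = Add(Rational(3, 2), Mul(Rational(-1, 2), Mul(Add(q, -5), Pow(Add(L, 3), -1)))) = Add(Rational(3, 2), Mul(Rational(-1, 2), Mul(Add(-5, q), Pow(Add(3, L), -1)))) = Add(Rational(3, 2), Mul(Rational(-1, 2), Mul(Pow(Add(3, L), -1), Add(-5, q)))) = Add(Rational(3, 2), Mul(Rational(-1, 2), Pow(Add(3, L), -1), Add(-5, q))))
Mul(-2918, Function('G')(4, 2)) = Mul(-2918, Mul(Rational(1, 2), Pow(Add(3, 4), -1), Add(14, Mul(-1, 2), Mul(3, 4)))) = Mul(-2918, Mul(Rational(1, 2), Pow(7, -1), Add(14, -2, 12))) = Mul(-2918, Mul(Rational(1, 2), Rational(1, 7), 24)) = Mul(-2918, Rational(12, 7)) = Rational(-35016, 7)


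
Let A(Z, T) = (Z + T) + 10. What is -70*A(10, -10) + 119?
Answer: -581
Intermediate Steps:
A(Z, T) = 10 + T + Z (A(Z, T) = (T + Z) + 10 = 10 + T + Z)
-70*A(10, -10) + 119 = -70*(10 - 10 + 10) + 119 = -70*10 + 119 = -700 + 119 = -581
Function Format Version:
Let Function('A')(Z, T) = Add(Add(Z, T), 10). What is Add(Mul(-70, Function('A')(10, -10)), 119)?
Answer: -581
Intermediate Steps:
Function('A')(Z, T) = Add(10, T, Z) (Function('A')(Z, T) = Add(Add(T, Z), 10) = Add(10, T, Z))
Add(Mul(-70, Function('A')(10, -10)), 119) = Add(Mul(-70, Add(10, -10, 10)), 119) = Add(Mul(-70, 10), 119) = Add(-700, 119) = -581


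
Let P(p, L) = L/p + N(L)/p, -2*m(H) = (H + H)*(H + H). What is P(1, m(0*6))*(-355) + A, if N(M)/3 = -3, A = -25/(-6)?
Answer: 19195/6 ≈ 3199.2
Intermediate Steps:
A = 25/6 (A = -25*(-⅙) = 25/6 ≈ 4.1667)
N(M) = -9 (N(M) = 3*(-3) = -9)
m(H) = -2*H² (m(H) = -(H + H)*(H + H)/2 = -2*H*2*H/2 = -2*H²)
P(p, L) = -9/p + L/p (P(p, L) = L/p - 9/p = -9/p + L/p)
P(1, m(0*6))*(-355) + A = ((-9 - 2*(0*6)²)/1)*(-355) + 25/6 = (1*(-9 - 2*0²))*(-355) + 25/6 = (1*(-9 - 2*0))*(-355) + 25/6 = (1*(-9 + 0))*(-355) + 25/6 = (1*(-9))*(-355) + 25/6 = -9*(-355) + 25/6 = 3195 + 25/6 = 19195/6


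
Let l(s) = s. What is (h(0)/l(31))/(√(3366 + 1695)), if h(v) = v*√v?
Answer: 0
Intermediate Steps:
h(v) = v^(3/2)
(h(0)/l(31))/(√(3366 + 1695)) = (0^(3/2)/31)/(√(3366 + 1695)) = (0*(1/31))/(√5061) = 0*(√5061/5061) = 0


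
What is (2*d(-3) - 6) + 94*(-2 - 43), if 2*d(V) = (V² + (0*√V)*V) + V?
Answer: -4230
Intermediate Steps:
d(V) = V/2 + V²/2 (d(V) = ((V² + (0*√V)*V) + V)/2 = ((V² + 0*V) + V)/2 = ((V² + 0) + V)/2 = (V² + V)/2 = (V + V²)/2 = V/2 + V²/2)
(2*d(-3) - 6) + 94*(-2 - 43) = (2*((½)*(-3)*(1 - 3)) - 6) + 94*(-2 - 43) = (2*((½)*(-3)*(-2)) - 6) + 94*(-45) = (2*3 - 6) - 4230 = (6 - 6) - 4230 = 0 - 4230 = -4230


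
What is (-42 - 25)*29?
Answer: -1943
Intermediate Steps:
(-42 - 25)*29 = -67*29 = -1943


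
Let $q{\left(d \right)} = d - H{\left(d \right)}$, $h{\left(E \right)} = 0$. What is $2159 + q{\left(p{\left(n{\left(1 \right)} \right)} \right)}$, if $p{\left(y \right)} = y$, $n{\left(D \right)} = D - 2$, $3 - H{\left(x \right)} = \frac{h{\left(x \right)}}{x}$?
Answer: $2155$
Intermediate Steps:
$H{\left(x \right)} = 3$ ($H{\left(x \right)} = 3 - \frac{0}{x} = 3 - 0 = 3 + 0 = 3$)
$n{\left(D \right)} = -2 + D$
$q{\left(d \right)} = -3 + d$ ($q{\left(d \right)} = d - 3 = -3 + d$)
$2159 + q{\left(p{\left(n{\left(1 \right)} \right)} \right)} = 2159 + \left(-3 + \left(-2 + 1\right)\right) = 2159 - 4 = 2155$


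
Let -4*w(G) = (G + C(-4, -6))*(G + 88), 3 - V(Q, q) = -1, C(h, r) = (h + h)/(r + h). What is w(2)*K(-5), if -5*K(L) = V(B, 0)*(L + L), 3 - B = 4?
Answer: -504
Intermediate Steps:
B = -1 (B = 3 - 1*4 = 3 - 4 = -1)
C(h, r) = 2*h/(h + r) (C(h, r) = (2*h)/(h + r) = 2*h/(h + r))
V(Q, q) = 4 (V(Q, q) = 3 - 1*(-1) = 3 + 1 = 4)
w(G) = -(88 + G)*(4/5 + G)/4 (w(G) = -(G + 2*(-4)/(-4 - 6))*(G + 88)/4 = -(G + 2*(-4)/(-10))*(88 + G)/4 = -(G + 2*(-4)*(-1/10))*(88 + G)/4 = -(G + 4/5)*(88 + G)/4 = -(4/5 + G)*(88 + G)/4 = -(88 + G)*(4/5 + G)/4)
K(L) = -8*L/5 (K(L) = -4*(L + L)/5 = -4*2*L/5 = -8*L/5)
w(2)*K(-5) = (-88/5 - 111/5*2 - 1/4*2**2)*(-8/5*(-5)) = (-88/5 - 222/5 - 1/4*4)*8 = (-88/5 - 222/5 - 1)*8 = -63*8 = -504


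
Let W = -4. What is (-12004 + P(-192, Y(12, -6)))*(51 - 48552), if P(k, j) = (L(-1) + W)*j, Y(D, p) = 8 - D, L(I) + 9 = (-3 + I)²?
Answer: 582788016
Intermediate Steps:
L(I) = -9 + (-3 + I)²
P(k, j) = 3*j (P(k, j) = (-(-6 - 1) - 4)*j = (-1*(-7) - 4)*j = (7 - 4)*j = 3*j)
(-12004 + P(-192, Y(12, -6)))*(51 - 48552) = (-12004 + 3*(8 - 1*12))*(51 - 48552) = (-12004 + 3*(8 - 12))*(-48501) = (-12004 + 3*(-4))*(-48501) = (-12004 - 12)*(-48501) = -12016*(-48501) = 582788016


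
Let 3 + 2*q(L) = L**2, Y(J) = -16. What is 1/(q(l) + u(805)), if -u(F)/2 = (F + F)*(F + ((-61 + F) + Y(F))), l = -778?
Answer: -2/9267239 ≈ -2.1581e-7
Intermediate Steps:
q(L) = -3/2 + L**2/2
u(F) = -4*F*(-77 + 2*F) (u(F) = -2*(F + F)*(F + ((-61 + F) - 16)) = -2*2*F*(F + (-77 + F)) = -2*2*F*(-77 + 2*F) = -4*F*(-77 + 2*F))
1/(q(l) + u(805)) = 1/((-3/2 + (1/2)*(-778)**2) + 4*805*(77 - 2*805)) = 1/((-3/2 + (1/2)*605284) + 4*805*(77 - 1610)) = 1/((-3/2 + 302642) + 4*805*(-1533)) = 1/(605281/2 - 4936260) = 1/(-9267239/2) = -2/9267239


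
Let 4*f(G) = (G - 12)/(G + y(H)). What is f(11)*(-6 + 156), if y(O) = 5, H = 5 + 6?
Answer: -75/32 ≈ -2.3438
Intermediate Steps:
H = 11
f(G) = (-12 + G)/(4*(5 + G)) (f(G) = ((G - 12)/(G + 5))/4 = ((-12 + G)/(5 + G))/4 = (-12 + G)/(4*(5 + G)))
f(11)*(-6 + 156) = ((-12 + 11)/(4*(5 + 11)))*(-6 + 156) = ((¼)*(-1)/16)*150 = ((¼)*(1/16)*(-1))*150 = -1/64*150 = -75/32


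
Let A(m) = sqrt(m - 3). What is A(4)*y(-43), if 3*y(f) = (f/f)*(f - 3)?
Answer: -46/3 ≈ -15.333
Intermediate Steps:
A(m) = sqrt(-3 + m)
y(f) = -1 + f/3 (y(f) = ((f/f)*(f - 3))/3 = (1*(-3 + f))/3 = (-3 + f)/3 = -1 + f/3)
A(4)*y(-43) = sqrt(-3 + 4)*(-1 + (1/3)*(-43)) = sqrt(1)*(-1 - 43/3) = 1*(-46/3) = -46/3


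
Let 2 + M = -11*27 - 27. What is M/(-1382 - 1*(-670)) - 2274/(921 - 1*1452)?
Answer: 298699/63012 ≈ 4.7403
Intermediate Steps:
M = -326 (M = -2 + (-11*27 - 27) = -2 + (-297 - 27) = -2 - 324 = -326)
M/(-1382 - 1*(-670)) - 2274/(921 - 1*1452) = -326/(-1382 - 1*(-670)) - 2274/(921 - 1*1452) = -326/(-1382 + 670) - 2274/(921 - 1452) = -326/(-712) - 2274/(-531) = -326*(-1/712) - 2274*(-1/531) = 163/356 + 758/177 = 298699/63012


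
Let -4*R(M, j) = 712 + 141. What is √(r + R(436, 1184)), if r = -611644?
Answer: I*√2447429/2 ≈ 782.21*I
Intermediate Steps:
R(M, j) = -853/4 (R(M, j) = -(712 + 141)/4 = -¼*853 = -853/4)
√(r + R(436, 1184)) = √(-611644 - 853/4) = √(-2447429/4) = I*√2447429/2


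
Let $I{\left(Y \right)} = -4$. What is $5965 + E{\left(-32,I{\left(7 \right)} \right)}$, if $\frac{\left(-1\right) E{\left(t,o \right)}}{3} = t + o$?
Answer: $6073$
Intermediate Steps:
$E{\left(t,o \right)} = - 3 o - 3 t$ ($E{\left(t,o \right)} = - 3 \left(t + o\right) = - 3 \left(o + t\right) = - 3 o - 3 t$)
$5965 + E{\left(-32,I{\left(7 \right)} \right)} = 5965 - -108 = 5965 + \left(12 + 96\right) = 5965 + 108 = 6073$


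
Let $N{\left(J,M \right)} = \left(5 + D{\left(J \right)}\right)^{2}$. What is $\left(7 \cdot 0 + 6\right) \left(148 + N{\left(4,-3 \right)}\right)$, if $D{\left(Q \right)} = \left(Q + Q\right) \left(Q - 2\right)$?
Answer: $3534$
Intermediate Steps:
$D{\left(Q \right)} = 2 Q \left(-2 + Q\right)$
$N{\left(J,M \right)} = \left(5 + 2 J \left(-2 + J\right)\right)^{2}$
$\left(7 \cdot 0 + 6\right) \left(148 + N{\left(4,-3 \right)}\right) = \left(7 \cdot 0 + 6\right) \left(148 + \left(5 + 2 \cdot 4 \left(-2 + 4\right)\right)^{2}\right) = \left(0 + 6\right) \left(148 + \left(5 + 2 \cdot 4 \cdot 2\right)^{2}\right) = 6 \left(148 + \left(5 + 16\right)^{2}\right) = 6 \left(148 + 21^{2}\right) = 6 \left(148 + 441\right) = 6 \cdot 589 = 3534$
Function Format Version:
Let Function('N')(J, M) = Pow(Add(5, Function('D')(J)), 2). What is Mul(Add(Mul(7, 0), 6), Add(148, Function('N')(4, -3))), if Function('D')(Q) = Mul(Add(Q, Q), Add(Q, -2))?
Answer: 3534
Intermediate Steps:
Function('D')(Q) = Mul(2, Q, Add(-2, Q)) (Function('D')(Q) = Mul(Mul(2, Q), Add(-2, Q)) = Mul(2, Q, Add(-2, Q)))
Function('N')(J, M) = Pow(Add(5, Mul(2, J, Add(-2, J))), 2)
Mul(Add(Mul(7, 0), 6), Add(148, Function('N')(4, -3))) = Mul(Add(Mul(7, 0), 6), Add(148, Pow(Add(5, Mul(2, 4, Add(-2, 4))), 2))) = Mul(Add(0, 6), Add(148, Pow(Add(5, Mul(2, 4, 2)), 2))) = Mul(6, Add(148, Pow(Add(5, 16), 2))) = Mul(6, Add(148, Pow(21, 2))) = Mul(6, Add(148, 441)) = Mul(6, 589) = 3534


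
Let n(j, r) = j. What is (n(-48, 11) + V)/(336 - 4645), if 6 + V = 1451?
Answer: -1397/4309 ≈ -0.32420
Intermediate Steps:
V = 1445 (V = -6 + 1451 = 1445)
(n(-48, 11) + V)/(336 - 4645) = (-48 + 1445)/(336 - 4645) = 1397/(-4309) = 1397*(-1/4309) = -1397/4309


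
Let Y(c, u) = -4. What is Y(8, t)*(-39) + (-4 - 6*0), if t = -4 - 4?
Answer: 152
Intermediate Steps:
t = -8
Y(8, t)*(-39) + (-4 - 6*0) = -4*(-39) + (-4 - 6*0) = 156 + (-4 + 0) = 156 - 4 = 152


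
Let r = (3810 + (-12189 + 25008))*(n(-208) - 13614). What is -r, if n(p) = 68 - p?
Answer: 221797602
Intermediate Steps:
r = -221797602 (r = (3810 + (-12189 + 25008))*((68 - 1*(-208)) - 13614) = (3810 + 12819)*((68 + 208) - 13614) = 16629*(276 - 13614) = 16629*(-13338) = -221797602)
-r = -1*(-221797602) = 221797602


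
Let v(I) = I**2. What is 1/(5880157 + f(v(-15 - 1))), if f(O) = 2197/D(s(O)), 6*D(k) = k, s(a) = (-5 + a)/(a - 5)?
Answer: 1/5893339 ≈ 1.6968e-7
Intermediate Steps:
s(a) = 1 (s(a) = (-5 + a)/(-5 + a) = 1)
D(k) = k/6
f(O) = 13182 (f(O) = 2197/(((1/6)*1)) = 2197/(1/6) = 2197*6 = 13182)
1/(5880157 + f(v(-15 - 1))) = 1/(5880157 + 13182) = 1/5893339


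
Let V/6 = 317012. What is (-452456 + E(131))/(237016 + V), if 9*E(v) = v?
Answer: -4071973/19251792 ≈ -0.21151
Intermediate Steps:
V = 1902072 (V = 6*317012 = 1902072)
E(v) = v/9
(-452456 + E(131))/(237016 + V) = (-452456 + (1/9)*131)/(237016 + 1902072) = (-452456 + 131/9)/2139088 = -4071973/9*1/2139088 = -4071973/19251792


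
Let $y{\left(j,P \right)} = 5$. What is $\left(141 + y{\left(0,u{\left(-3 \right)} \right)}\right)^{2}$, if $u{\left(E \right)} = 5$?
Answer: $21316$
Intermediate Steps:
$\left(141 + y{\left(0,u{\left(-3 \right)} \right)}\right)^{2} = \left(141 + 5\right)^{2} = 146^{2} = 21316$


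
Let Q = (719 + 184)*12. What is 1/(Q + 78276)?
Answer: 1/89112 ≈ 1.1222e-5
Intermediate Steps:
Q = 10836 (Q = 903*12 = 10836)
1/(Q + 78276) = 1/(10836 + 78276) = 1/89112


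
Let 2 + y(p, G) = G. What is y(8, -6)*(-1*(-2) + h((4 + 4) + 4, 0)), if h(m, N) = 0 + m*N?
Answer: -16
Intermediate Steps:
y(p, G) = -2 + G
h(m, N) = N*m (h(m, N) = 0 + N*m = N*m)
y(8, -6)*(-1*(-2) + h((4 + 4) + 4, 0)) = (-2 - 6)*(-1*(-2) + 0*((4 + 4) + 4)) = -8*(2 + 0*(8 + 4)) = -8*(2 + 0*12) = -8*(2 + 0) = -8*2 = -16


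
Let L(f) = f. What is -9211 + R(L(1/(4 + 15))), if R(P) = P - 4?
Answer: -175084/19 ≈ -9215.0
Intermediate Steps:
R(P) = -4 + P
-9211 + R(L(1/(4 + 15))) = -9211 + (-4 + 1/(4 + 15)) = -9211 + (-4 + 1/19) = -9211 - 75/19 = -175084/19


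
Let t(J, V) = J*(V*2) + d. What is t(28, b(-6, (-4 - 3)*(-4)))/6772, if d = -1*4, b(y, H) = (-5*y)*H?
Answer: 11759/1693 ≈ 6.9457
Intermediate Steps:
b(y, H) = -5*H*y
d = -4
t(J, V) = -4 + 2*J*V (t(J, V) = J*(V*2) - 4 = J*(2*V) - 4 = 2*J*V - 4 = -4 + 2*J*V)
t(28, b(-6, (-4 - 3)*(-4)))/6772 = (-4 + 2*28*(-5*(-4 - 3)*(-4)*(-6)))/6772 = (-4 + 2*28*(-5*(-7*(-4))*(-6)))*(1/6772) = (-4 + 2*28*(-5*28*(-6)))*(1/6772) = (-4 + 2*28*840)*(1/6772) = (-4 + 47040)*(1/6772) = 47036*(1/6772) = 11759/1693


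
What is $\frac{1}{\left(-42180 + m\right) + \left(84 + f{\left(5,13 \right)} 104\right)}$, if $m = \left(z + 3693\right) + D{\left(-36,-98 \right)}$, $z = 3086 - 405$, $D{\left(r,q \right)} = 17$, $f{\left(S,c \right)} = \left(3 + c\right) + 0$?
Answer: $- \frac{1}{34041} \approx -2.9376 \cdot 10^{-5}$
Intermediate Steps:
$f{\left(S,c \right)} = 3 + c$
$z = 2681$ ($z = 3086 - 405 = 2681$)
$m = 6391$ ($m = \left(2681 + 3693\right) + 17 = 6374 + 17 = 6391$)
$\frac{1}{\left(-42180 + m\right) + \left(84 + f{\left(5,13 \right)} 104\right)} = \frac{1}{\left(-42180 + 6391\right) + \left(84 + \left(3 + 13\right) 104\right)} = \frac{1}{-35789 + \left(84 + 16 \cdot 104\right)} = \frac{1}{-35789 + \left(84 + 1664\right)} = \frac{1}{-35789 + 1748} = \frac{1}{-34041} = - \frac{1}{34041}$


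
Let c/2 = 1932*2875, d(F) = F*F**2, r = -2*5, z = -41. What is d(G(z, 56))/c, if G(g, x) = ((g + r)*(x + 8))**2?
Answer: 50383653757532504064/462875 ≈ 1.0885e+14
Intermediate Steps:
r = -10
G(g, x) = (-10 + g)**2*(8 + x)**2 (G(g, x) = ((g - 10)*(x + 8))**2 = ((-10 + g)*(8 + x))**2 = (-10 + g)**2*(8 + x)**2)
d(F) = F**3
c = 11109000 (c = 2*(1932*2875) = 2*5554500 = 11109000)
d(G(z, 56))/c = ((-10 - 41)**2*(8 + 56)**2)**3/11109000 = ((-51)**2*64**2)**3*(1/11109000) = (2601*4096)**3*(1/11109000) = 10653696**3*(1/11109000) = 1209207690180780097536*(1/11109000) = 50383653757532504064/462875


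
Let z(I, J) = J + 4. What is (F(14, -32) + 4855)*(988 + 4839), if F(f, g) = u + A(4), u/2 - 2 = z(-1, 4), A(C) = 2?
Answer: 28418279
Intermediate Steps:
z(I, J) = 4 + J
u = 20 (u = 4 + 2*(4 + 4) = 4 + 2*8 = 4 + 16 = 20)
F(f, g) = 22 (F(f, g) = 20 + 2 = 22)
(F(14, -32) + 4855)*(988 + 4839) = (22 + 4855)*(988 + 4839) = 4877*5827 = 28418279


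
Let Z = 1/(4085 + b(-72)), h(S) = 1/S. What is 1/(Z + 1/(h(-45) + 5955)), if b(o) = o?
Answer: 1075379662/448559 ≈ 2397.4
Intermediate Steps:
Z = 1/4013 (Z = 1/(4085 - 72) = 1/4013 ≈ 0.00024919)
1/(Z + 1/(h(-45) + 5955)) = 1/(1/4013 + 1/(1/(-45) + 5955)) = 1/(1/4013 + 1/(-1/45 + 5955)) = 1/(1/4013 + 1/(267974/45)) = 1/(1/4013 + 45/267974) = 1/(448559/1075379662) = 1075379662/448559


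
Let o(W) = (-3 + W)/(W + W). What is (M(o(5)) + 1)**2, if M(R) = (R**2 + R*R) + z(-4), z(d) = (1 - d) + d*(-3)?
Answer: 204304/625 ≈ 326.89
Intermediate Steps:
z(d) = 1 - 4*d (z(d) = (1 - d) - 3*d = 1 - 4*d)
o(W) = (-3 + W)/(2*W) (o(W) = (-3 + W)/((2*W)) = (-3 + W)*(1/(2*W)) = (-3 + W)/(2*W))
M(R) = 17 + 2*R**2 (M(R) = (R**2 + R*R) + (1 - 4*(-4)) = (R**2 + R**2) + (1 + 16) = 2*R**2 + 17 = 17 + 2*R**2)
(M(o(5)) + 1)**2 = ((17 + 2*((1/2)*(-3 + 5)/5)**2) + 1)**2 = ((17 + 2*((1/2)*(1/5)*2)**2) + 1)**2 = ((17 + 2*(1/5)**2) + 1)**2 = ((17 + 2*(1/25)) + 1)**2 = ((17 + 2/25) + 1)**2 = (427/25 + 1)**2 = (452/25)**2 = 204304/625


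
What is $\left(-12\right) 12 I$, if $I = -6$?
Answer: $864$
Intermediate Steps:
$\left(-12\right) 12 I = \left(-12\right) 12 \left(-6\right) = \left(-144\right) \left(-6\right) = 864$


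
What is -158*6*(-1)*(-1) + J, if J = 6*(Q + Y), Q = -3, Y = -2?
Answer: -978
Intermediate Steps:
J = -30 (J = 6*(-3 - 2) = 6*(-5) = -30)
-158*6*(-1)*(-1) + J = -158*6*(-1)*(-1) - 30 = -(-948)*(-1) - 30 = -158*6 - 30 = -948 - 30 = -978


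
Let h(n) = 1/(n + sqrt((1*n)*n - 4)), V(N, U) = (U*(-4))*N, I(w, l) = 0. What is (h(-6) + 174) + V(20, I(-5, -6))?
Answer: 345/2 - sqrt(2) ≈ 171.09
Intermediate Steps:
V(N, U) = -4*N*U (V(N, U) = (-4*U)*N = -4*N*U)
h(n) = 1/(n + sqrt(-4 + n**2)) (h(n) = 1/(n + sqrt(n*n - 4)) = 1/(n + sqrt(n**2 - 4)) = 1/(n + sqrt(-4 + n**2)))
(h(-6) + 174) + V(20, I(-5, -6)) = (1/(-6 + sqrt(-4 + (-6)**2)) + 174) - 4*20*0 = (1/(-6 + sqrt(-4 + 36)) + 174) + 0 = (1/(-6 + sqrt(32)) + 174) + 0 = (1/(-6 + 4*sqrt(2)) + 174) + 0 = (174 + 1/(-6 + 4*sqrt(2))) + 0 = 174 + 1/(-6 + 4*sqrt(2))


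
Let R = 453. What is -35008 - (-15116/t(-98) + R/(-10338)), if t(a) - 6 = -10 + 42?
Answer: -2266066055/65474 ≈ -34610.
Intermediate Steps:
t(a) = 38 (t(a) = 6 + (-10 + 42) = 6 + 32 = 38)
-35008 - (-15116/t(-98) + R/(-10338)) = -35008 - (-15116/38 + 453/(-10338)) = -35008 - (-15116*1/38 + 453*(-1/10338)) = -35008 - (-7558/19 - 151/3446) = -35008 - 1*(-26047737/65474) = -35008 + 26047737/65474 = -2266066055/65474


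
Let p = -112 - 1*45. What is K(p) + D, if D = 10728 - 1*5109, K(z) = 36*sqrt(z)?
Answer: 5619 + 36*I*sqrt(157) ≈ 5619.0 + 451.08*I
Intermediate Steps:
p = -157 (p = -112 - 45 = -157)
D = 5619 (D = 10728 - 5109 = 5619)
K(p) + D = 36*sqrt(-157) + 5619 = 36*(I*sqrt(157)) + 5619 = 36*I*sqrt(157) + 5619 = 5619 + 36*I*sqrt(157)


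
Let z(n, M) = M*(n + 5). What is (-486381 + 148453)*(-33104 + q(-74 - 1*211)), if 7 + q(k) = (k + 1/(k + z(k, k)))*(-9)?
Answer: 91197950996408/8835 ≈ 1.0322e+10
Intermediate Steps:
z(n, M) = M*(5 + n)
q(k) = -7 - 9*k - 9/(k + k*(5 + k)) (q(k) = -7 + (k + 1/(k + k*(5 + k)))*(-9) = -7 + (-9*k - 9/(k + k*(5 + k))) = -7 - 9*k - 9/(k + k*(5 + k)))
(-486381 + 148453)*(-33104 + q(-74 - 1*211)) = (-486381 + 148453)*(-33104 + (-9 - 61*(-74 - 1*211)**2 - 42*(-74 - 1*211) - 9*(-74 - 1*211)**3)/((-74 - 1*211)*(6 + (-74 - 1*211)))) = -337928*(-33104 + (-9 - 61*(-74 - 211)**2 - 42*(-74 - 211) - 9*(-74 - 211)**3)/((-74 - 211)*(6 + (-74 - 211)))) = -337928*(-33104 + (-9 - 61*(-285)**2 - 42*(-285) - 9*(-285)**3)/((-285)*(6 - 285))) = -337928*(-33104 - 1/285*(-9 - 61*81225 + 11970 - 9*(-23149125))/(-279)) = -337928*(-33104 - 1/285*(-1/279)*(-9 - 4954725 + 11970 + 208342125)) = -337928*(-33104 - 1/285*(-1/279)*203399361) = -337928*(-33104 + 22599929/8835) = -337928*(-269873911/8835) = 91197950996408/8835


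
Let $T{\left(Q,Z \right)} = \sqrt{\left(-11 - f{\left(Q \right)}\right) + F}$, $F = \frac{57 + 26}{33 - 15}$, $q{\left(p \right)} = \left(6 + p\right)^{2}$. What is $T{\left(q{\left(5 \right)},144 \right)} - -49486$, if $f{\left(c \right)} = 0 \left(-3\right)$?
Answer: $49486 + \frac{i \sqrt{230}}{6} \approx 49486.0 + 2.5276 i$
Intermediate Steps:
$f{\left(c \right)} = 0$
$F = \frac{83}{18} \approx 4.6111$
$T{\left(Q,Z \right)} = \frac{i \sqrt{230}}{6}$ ($T{\left(Q,Z \right)} = \sqrt{\left(-11 - 0\right) + \frac{83}{18}} = \sqrt{\left(-11 + 0\right) + \frac{83}{18}} = \sqrt{-11 + \frac{83}{18}} = \sqrt{- \frac{115}{18}} = \frac{i \sqrt{230}}{6}$)
$T{\left(q{\left(5 \right)},144 \right)} - -49486 = \frac{i \sqrt{230}}{6} - -49486 = \frac{i \sqrt{230}}{6} + 49486 = 49486 + \frac{i \sqrt{230}}{6}$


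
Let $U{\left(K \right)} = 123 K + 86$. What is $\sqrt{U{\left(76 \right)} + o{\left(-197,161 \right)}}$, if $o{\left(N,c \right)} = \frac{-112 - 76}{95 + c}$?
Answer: $\frac{777}{8} \approx 97.125$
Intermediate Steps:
$U{\left(K \right)} = 86 + 123 K$
$o{\left(N,c \right)} = - \frac{188}{95 + c}$
$\sqrt{U{\left(76 \right)} + o{\left(-197,161 \right)}} = \sqrt{\left(86 + 123 \cdot 76\right) - \frac{188}{95 + 161}} = \sqrt{\left(86 + 9348\right) - \frac{188}{256}} = \sqrt{9434 - \frac{47}{64}} = \sqrt{\frac{603729}{64}} = \frac{777}{8}$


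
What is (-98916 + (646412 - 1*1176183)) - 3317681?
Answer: -3946368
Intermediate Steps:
(-98916 + (646412 - 1*1176183)) - 3317681 = (-98916 + (646412 - 1176183)) - 3317681 = (-98916 - 529771) - 3317681 = -628687 - 3317681 = -3946368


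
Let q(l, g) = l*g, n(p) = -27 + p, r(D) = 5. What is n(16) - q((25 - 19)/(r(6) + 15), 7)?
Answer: -131/10 ≈ -13.100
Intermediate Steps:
q(l, g) = g*l
n(16) - q((25 - 19)/(r(6) + 15), 7) = (-27 + 16) - 7*(25 - 19)/(5 + 15) = -11 - 7*6/20 = -11 - 7*6*(1/20) = -11 - 7*3/10 = -11 - 1*21/10 = -11 - 21/10 = -131/10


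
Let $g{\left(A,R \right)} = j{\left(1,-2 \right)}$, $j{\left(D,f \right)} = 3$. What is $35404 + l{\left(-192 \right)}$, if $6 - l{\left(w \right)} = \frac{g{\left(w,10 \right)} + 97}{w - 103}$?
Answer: $\frac{2089210}{59} \approx 35410.0$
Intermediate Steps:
$g{\left(A,R \right)} = 3$
$l{\left(w \right)} = 6 - \frac{100}{-103 + w}$ ($l{\left(w \right)} = 6 - \frac{3 + 97}{w - 103} = 6 - \frac{100}{-103 + w}$)
$35404 + l{\left(-192 \right)} = 35404 + \frac{2 \left(-359 + 3 \left(-192\right)\right)}{-103 - 192} = 35404 + \frac{2 \left(-359 - 576\right)}{-295} = 35404 + 2 \left(- \frac{1}{295}\right) \left(-935\right) = 35404 + \frac{374}{59} = \frac{2089210}{59}$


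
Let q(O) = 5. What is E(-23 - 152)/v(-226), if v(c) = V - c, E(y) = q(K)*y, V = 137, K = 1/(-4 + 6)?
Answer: -875/363 ≈ -2.4105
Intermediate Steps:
K = ½ (K = 1/2 = ½ ≈ 0.50000)
E(y) = 5*y
v(c) = 137 - c
E(-23 - 152)/v(-226) = (5*(-23 - 152))/(137 - 1*(-226)) = (5*(-175))/(137 + 226) = -875/363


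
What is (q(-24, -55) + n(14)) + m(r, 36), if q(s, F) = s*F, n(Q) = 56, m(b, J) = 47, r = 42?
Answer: 1423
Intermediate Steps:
q(s, F) = F*s
(q(-24, -55) + n(14)) + m(r, 36) = (-55*(-24) + 56) + 47 = (1320 + 56) + 47 = 1376 + 47 = 1423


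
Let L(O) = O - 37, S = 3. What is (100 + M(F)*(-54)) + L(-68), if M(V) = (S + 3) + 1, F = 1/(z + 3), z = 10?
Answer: -383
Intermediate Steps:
F = 1/13 (F = 1/(10 + 3) = 1/13 ≈ 0.076923)
L(O) = -37 + O
M(V) = 7 (M(V) = (3 + 3) + 1 = 6 + 1 = 7)
(100 + M(F)*(-54)) + L(-68) = (100 + 7*(-54)) + (-37 - 68) = (100 - 378) - 105 = -278 - 105 = -383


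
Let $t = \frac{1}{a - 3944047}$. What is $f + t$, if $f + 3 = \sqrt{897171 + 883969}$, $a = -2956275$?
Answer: $- \frac{20700967}{6900322} + 2 \sqrt{445285} \approx 1331.6$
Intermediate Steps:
$t = - \frac{1}{6900322}$ ($t = \frac{1}{-2956275 - 3944047} = \frac{1}{-6900322} = - \frac{1}{6900322} \approx -1.4492 \cdot 10^{-7}$)
$f = -3 + 2 \sqrt{445285}$ ($f = -3 + \sqrt{897171 + 883969} = -3 + \sqrt{1781140} = -3 + 2 \sqrt{445285} \approx 1331.6$)
$f + t = \left(-3 + 2 \sqrt{445285}\right) - \frac{1}{6900322} = - \frac{20700967}{6900322} + 2 \sqrt{445285}$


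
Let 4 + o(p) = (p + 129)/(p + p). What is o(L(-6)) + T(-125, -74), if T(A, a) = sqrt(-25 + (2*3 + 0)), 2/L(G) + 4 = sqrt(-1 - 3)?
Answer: -265/2 + 129*I/2 + I*sqrt(19) ≈ -132.5 + 68.859*I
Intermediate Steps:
L(G) = (-4 - 2*I)/10 (L(G) = 2/(-4 + sqrt(-1 - 3)) = 2/(-4 + sqrt(-4)) = 2/(-4 + 2*I) = 2*((-4 - 2*I)/20) = (-4 - 2*I)/10)
T(A, a) = I*sqrt(19) (T(A, a) = sqrt(-25 + (6 + 0)) = sqrt(-25 + 6) = sqrt(-19) = I*sqrt(19))
o(p) = -4 + (129 + p)/(2*p) (o(p) = -4 + (p + 129)/(p + p) = -4 + (129 + p)/((2*p)) = -4 + (129 + p)*(1/(2*p)) = -4 + (129 + p)/(2*p))
o(L(-6)) + T(-125, -74) = (129 - 7*(-2/5 - I/5))/(2*(-2/5 - I/5)) + I*sqrt(19) = (5*(-2/5 + I/5))*(129 + (14/5 + 7*I/5))/2 + I*sqrt(19) = (5*(-2/5 + I/5))*(659/5 + 7*I/5)/2 + I*sqrt(19) = 5*(-2/5 + I/5)*(659/5 + 7*I/5)/2 + I*sqrt(19) = I*sqrt(19) + 5*(-2/5 + I/5)*(659/5 + 7*I/5)/2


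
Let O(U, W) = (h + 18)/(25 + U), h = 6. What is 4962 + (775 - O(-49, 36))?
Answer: 5738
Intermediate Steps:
O(U, W) = 24/(25 + U) (O(U, W) = (6 + 18)/(25 + U) = 24/(25 + U))
4962 + (775 - O(-49, 36)) = 4962 + (775 - 24/(25 - 49)) = 4962 + (775 - 24/(-24)) = 4962 + (775 - 24*(-1)/24) = 4962 + (775 - 1*(-1)) = 4962 + (775 + 1) = 4962 + 776 = 5738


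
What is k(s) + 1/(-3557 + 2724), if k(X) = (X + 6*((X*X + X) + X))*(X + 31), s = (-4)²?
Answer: 68279343/833 ≈ 81968.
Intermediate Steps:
s = 16
k(X) = (31 + X)*(6*X² + 13*X) (k(X) = (X + 6*((X² + X) + X))*(31 + X) = (X + 6*((X + X²) + X))*(31 + X) = (X + 6*(X² + 2*X))*(31 + X) = (X + (6*X² + 12*X))*(31 + X) = (6*X² + 13*X)*(31 + X) = (31 + X)*(6*X² + 13*X))
k(s) + 1/(-3557 + 2724) = 16*(403 + 6*16² + 199*16) + 1/(-3557 + 2724) = 16*(403 + 6*256 + 3184) + 1/(-833) = 16*(403 + 1536 + 3184) - 1/833 = 16*5123 - 1/833 = 81968 - 1/833 = 68279343/833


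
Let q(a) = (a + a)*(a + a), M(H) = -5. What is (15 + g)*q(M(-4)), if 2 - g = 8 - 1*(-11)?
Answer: -200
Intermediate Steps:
q(a) = 4*a² (q(a) = (2*a)*(2*a) = 4*a²)
g = -17 (g = 2 - (8 - 1*(-11)) = 2 - (8 + 11) = 2 - 1*19 = 2 - 19 = -17)
(15 + g)*q(M(-4)) = (15 - 17)*(4*(-5)²) = -8*25 = -2*100 = -200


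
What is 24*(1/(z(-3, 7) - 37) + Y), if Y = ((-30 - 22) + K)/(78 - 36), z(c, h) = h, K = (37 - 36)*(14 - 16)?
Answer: -1108/35 ≈ -31.657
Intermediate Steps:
K = -2 (K = 1*(-2) = -2)
Y = -9/7 (Y = ((-30 - 22) - 2)/(78 - 36) = (-52 - 2)/42 = -54*1/42 = -9/7 ≈ -1.2857)
24*(1/(z(-3, 7) - 37) + Y) = 24*(1/(7 - 37) - 9/7) = 24*(1/(-30) - 9/7) = 24*(-1/30 - 9/7) = 24*(-277/210) = -1108/35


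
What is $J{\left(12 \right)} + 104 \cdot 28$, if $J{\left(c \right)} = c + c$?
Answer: $2936$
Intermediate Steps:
$J{\left(c \right)} = 2 c$
$J{\left(12 \right)} + 104 \cdot 28 = 2 \cdot 12 + 104 \cdot 28 = 24 + 2912 = 2936$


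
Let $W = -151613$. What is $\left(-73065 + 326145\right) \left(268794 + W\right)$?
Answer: $29656167480$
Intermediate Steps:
$\left(-73065 + 326145\right) \left(268794 + W\right) = \left(-73065 + 326145\right) \left(268794 - 151613\right) = 253080 \cdot 117181 = 29656167480$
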